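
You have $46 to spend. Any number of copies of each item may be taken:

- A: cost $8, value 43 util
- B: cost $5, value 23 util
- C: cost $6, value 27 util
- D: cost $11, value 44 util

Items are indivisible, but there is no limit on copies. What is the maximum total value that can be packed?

Best value-per-unit is A at 43/8; filling with it alone gives 5×43 = 215.
Optimal mix: 5×A + 1×C → cost 46, value 242.

242 util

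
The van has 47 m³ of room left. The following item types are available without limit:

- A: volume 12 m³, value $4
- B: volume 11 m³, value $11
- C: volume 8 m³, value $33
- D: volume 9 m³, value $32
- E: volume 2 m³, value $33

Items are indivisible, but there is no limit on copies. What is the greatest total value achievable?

$759

Best value-per-unit is E at 33/2, and filling with it alone uses volume 23×2=46. No mix of the others beats 23×33 = 759.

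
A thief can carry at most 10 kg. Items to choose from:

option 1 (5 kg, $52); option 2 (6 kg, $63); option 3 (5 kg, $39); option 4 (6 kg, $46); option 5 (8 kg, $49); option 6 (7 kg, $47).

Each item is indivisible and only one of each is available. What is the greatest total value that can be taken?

$91

Check high-value combinations within 10 kg:
- option 1+option 3: weight 5+5=10, value 52+39=91
- option 2: weight 6, value 63
- option 1: weight 5, value 52
- option 5: weight 8, value 49
- option 6: weight 7, value 47
Best: $91.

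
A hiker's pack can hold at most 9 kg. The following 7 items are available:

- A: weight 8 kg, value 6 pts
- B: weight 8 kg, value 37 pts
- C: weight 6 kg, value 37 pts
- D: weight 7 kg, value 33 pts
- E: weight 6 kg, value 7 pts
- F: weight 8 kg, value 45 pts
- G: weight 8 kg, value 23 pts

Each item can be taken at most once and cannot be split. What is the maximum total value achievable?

45 pts

Check high-value combinations within 9 kg:
- F: weight 8, value 45
- C: weight 6, value 37
- B: weight 8, value 37
- D: weight 7, value 33
Best: 45 pts.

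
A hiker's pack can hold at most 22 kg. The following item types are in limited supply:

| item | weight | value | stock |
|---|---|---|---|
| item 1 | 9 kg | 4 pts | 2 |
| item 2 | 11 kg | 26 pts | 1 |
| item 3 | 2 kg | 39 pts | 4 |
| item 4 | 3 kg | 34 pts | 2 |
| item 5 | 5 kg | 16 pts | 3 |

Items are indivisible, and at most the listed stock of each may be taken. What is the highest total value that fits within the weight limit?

240 pts

Best selections within weight 22 and stock limits:
- 4×item 3 + 2×item 4 + 1×item 5: weight 19, value 240
- 4×item 3 + 2×item 4: weight 14, value 224
- 4×item 3 + 1×item 4 + 2×item 5: weight 21, value 222
- 3×item 3 + 2×item 4 + 2×item 5: weight 22, value 217
Best: 240 pts.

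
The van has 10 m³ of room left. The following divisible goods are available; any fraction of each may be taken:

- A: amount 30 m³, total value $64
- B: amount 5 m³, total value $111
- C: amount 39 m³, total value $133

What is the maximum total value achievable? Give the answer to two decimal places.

128.05

Take in order of value per unit:
- B (111/5 per unit): all 5 → value 111, running total 111.00
- C (133/39 per unit): 5 of 39 → value 5×133/39 = 17.0513, running total 128.05
Total 128.05.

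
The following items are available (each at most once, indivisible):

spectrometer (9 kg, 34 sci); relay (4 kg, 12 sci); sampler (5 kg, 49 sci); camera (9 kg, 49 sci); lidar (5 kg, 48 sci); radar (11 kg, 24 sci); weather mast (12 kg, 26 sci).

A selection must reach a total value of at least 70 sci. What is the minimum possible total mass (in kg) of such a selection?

Subsets with value ≥ 70, sorted by total mass:
- sampler+lidar: mass 10, value 97
- relay+sampler+lidar: mass 14, value 109
- sampler+camera: mass 14, value 98
- camera+lidar: mass 14, value 97
Minimum mass: 10 kg.

10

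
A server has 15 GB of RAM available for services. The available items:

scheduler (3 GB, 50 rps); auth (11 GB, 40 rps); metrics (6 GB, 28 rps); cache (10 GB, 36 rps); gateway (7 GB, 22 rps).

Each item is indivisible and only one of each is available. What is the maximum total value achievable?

Check high-value combinations within 15 GB:
- scheduler+auth: memory 3+11=14, value 50+40=90
- scheduler+cache: memory 3+10=13, value 50+36=86
- scheduler+metrics: memory 3+6=9, value 50+28=78
- scheduler+gateway: memory 3+7=10, value 50+22=72
Best: 90 rps.

90 rps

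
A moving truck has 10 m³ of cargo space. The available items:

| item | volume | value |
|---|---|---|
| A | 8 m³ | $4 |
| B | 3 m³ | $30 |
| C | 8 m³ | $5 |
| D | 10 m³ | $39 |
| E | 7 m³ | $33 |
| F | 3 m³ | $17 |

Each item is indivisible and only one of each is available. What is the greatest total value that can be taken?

$63

Check high-value combinations within 10 m³:
- B+E: volume 3+7=10, value 30+33=63
- E+F: volume 7+3=10, value 33+17=50
- B+F: volume 3+3=6, value 30+17=47
- D: volume 10, value 39
- E: volume 7, value 33
Best: $63.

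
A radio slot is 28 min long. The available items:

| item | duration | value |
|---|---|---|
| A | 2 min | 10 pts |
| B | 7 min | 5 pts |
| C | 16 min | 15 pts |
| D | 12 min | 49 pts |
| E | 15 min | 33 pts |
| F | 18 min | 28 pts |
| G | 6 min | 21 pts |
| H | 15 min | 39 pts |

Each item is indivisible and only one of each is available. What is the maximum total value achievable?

88 pts

This is a 0/1 knapsack; check combinations near the capacity.
- D+H: duration 12+15=27, value 49+39=88
- A+B+D+G: duration 2+7+12+6=27, value 10+5+49+21=85
- D+E: duration 12+15=27, value 49+33=82
Best: 88 pts.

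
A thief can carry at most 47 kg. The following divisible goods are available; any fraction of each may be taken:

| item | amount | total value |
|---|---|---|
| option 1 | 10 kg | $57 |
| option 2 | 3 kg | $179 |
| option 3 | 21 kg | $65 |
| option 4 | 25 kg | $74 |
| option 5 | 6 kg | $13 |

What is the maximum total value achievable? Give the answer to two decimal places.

Take in order of value per unit:
- option 2 (179/3 per unit): all 3 → value 179, running total 179.00
- option 1 (57/10 per unit): all 10 → value 57, running total 236.00
- option 3 (65/21 per unit): all 21 → value 65, running total 301.00
- option 4 (74/25 per unit): 13 of 25 → value 13×74/25 = 38.4800, running total 339.48
Total 339.48.

339.48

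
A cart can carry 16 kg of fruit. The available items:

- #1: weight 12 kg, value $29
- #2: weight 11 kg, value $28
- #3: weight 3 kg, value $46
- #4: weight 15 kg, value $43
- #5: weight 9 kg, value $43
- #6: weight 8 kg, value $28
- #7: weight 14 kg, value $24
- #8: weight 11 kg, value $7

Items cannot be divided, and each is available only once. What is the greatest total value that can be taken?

Check high-value combinations within 16 kg:
- #3+#5: weight 3+9=12, value 46+43=89
- #1+#3: weight 12+3=15, value 29+46=75
- #3+#6: weight 3+8=11, value 46+28=74
- #2+#3: weight 11+3=14, value 28+46=74
Best: $89.

$89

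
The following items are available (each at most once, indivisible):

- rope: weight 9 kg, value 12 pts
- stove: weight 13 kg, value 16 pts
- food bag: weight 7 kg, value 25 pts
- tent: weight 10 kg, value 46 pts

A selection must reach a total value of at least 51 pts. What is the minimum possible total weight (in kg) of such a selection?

17

Subsets with value ≥ 51, sorted by total weight:
- food bag+tent: weight 17, value 71
- rope+tent: weight 19, value 58
- stove+tent: weight 23, value 62
- rope+food bag+tent: weight 26, value 83
Minimum weight: 17 kg.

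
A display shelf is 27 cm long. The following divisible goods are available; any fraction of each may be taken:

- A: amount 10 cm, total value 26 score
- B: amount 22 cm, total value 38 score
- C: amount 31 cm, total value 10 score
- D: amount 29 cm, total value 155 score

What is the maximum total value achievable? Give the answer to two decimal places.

144.31

Take in order of value per unit:
- D (155/29 per unit): 27 of 29 → value 27×155/29 = 144.3103, running total 144.31
Total 144.31.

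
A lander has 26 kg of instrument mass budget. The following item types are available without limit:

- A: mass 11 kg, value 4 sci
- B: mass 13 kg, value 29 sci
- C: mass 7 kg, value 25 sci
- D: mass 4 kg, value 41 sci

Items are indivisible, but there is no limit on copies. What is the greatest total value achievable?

246 sci

Best value-per-unit is D at 41/4, and filling with it alone uses mass 6×4=24. No mix of the others beats 6×41 = 246.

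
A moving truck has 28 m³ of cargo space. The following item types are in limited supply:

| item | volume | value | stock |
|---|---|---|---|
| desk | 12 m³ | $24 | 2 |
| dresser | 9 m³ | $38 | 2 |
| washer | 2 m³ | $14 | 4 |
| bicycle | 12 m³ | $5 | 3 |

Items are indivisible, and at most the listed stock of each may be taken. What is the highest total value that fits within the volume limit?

Best selections within volume 28 and stock limits:
- 2×dresser + 4×washer: volume 26, value 132
- 2×dresser + 3×washer: volume 24, value 118
Best: $132.

$132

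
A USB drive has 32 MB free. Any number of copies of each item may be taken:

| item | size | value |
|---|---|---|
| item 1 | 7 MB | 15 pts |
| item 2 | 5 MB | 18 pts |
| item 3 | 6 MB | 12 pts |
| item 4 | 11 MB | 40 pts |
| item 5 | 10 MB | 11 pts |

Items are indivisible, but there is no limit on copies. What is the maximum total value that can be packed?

116 pts

Best value-per-unit is item 4 at 40/11; filling with it alone gives 2×40 = 80.
Optimal mix: 2×item 2 + 2×item 4 → size 32, value 116.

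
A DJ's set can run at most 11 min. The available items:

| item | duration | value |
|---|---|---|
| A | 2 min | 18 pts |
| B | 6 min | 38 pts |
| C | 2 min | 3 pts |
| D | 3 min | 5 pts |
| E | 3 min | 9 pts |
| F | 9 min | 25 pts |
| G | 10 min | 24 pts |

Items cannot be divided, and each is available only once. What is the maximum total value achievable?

65 pts

This is a 0/1 knapsack; check combinations near the capacity.
- A+B+E: duration 2+6+3=11, value 18+38+9=65
- A+B+D: duration 2+6+3=11, value 18+38+5=61
- A+B+C: duration 2+6+2=10, value 18+38+3=59
- A+B: duration 2+6=8, value 18+38=56
Best: 65 pts.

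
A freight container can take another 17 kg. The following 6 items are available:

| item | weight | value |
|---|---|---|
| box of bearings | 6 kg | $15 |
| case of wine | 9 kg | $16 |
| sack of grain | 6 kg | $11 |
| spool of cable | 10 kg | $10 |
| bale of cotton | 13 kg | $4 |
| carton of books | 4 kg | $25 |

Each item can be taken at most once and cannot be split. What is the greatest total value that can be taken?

$51

This is a 0/1 knapsack; check combinations near the capacity.
- box of bearings+sack of grain+carton of books: weight 6+6+4=16, value 15+11+25=51
- case of wine+carton of books: weight 9+4=13, value 16+25=41
- box of bearings+carton of books: weight 6+4=10, value 15+25=40
- sack of grain+carton of books: weight 6+4=10, value 11+25=36
- spool of cable+carton of books: weight 10+4=14, value 10+25=35
Best: $51.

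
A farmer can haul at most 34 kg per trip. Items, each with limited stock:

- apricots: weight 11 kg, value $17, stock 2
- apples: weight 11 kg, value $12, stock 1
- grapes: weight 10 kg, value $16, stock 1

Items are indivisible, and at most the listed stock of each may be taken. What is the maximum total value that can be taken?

Top feasible selections:
- 2×apricots + 1×grapes: weight 32, value 50
- 2×apricots + 1×apples: weight 33, value 46
- 1×apricots + 1×apples + 1×grapes: weight 32, value 45
- 2×apricots: weight 22, value 34
Best: $50.

$50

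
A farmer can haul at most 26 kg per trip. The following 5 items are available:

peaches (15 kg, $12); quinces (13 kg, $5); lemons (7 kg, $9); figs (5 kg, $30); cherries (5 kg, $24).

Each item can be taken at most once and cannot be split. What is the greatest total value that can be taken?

$66

Check high-value combinations within 26 kg:
- peaches+figs+cherries: weight 15+5+5=25, value 12+30+24=66
- lemons+figs+cherries: weight 7+5+5=17, value 9+30+24=63
- quinces+figs+cherries: weight 13+5+5=23, value 5+30+24=59
Best: $66.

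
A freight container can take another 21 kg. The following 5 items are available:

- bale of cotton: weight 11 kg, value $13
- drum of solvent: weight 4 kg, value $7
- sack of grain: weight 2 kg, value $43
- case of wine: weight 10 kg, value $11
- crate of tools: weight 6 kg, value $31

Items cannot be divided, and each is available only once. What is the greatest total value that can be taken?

Check high-value combinations within 21 kg:
- bale of cotton+sack of grain+crate of tools: weight 11+2+6=19, value 13+43+31=87
- sack of grain+case of wine+crate of tools: weight 2+10+6=18, value 43+11+31=85
- drum of solvent+sack of grain+crate of tools: weight 4+2+6=12, value 7+43+31=81
- sack of grain+crate of tools: weight 2+6=8, value 43+31=74
Best: $87.

$87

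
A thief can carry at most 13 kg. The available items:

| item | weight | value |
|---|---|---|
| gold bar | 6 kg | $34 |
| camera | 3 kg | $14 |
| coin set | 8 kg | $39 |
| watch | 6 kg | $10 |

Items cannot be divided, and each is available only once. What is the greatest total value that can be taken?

$53

Check high-value combinations within 13 kg:
- camera+coin set: weight 3+8=11, value 14+39=53
- gold bar+camera: weight 6+3=9, value 34+14=48
- gold bar+watch: weight 6+6=12, value 34+10=44
Best: $53.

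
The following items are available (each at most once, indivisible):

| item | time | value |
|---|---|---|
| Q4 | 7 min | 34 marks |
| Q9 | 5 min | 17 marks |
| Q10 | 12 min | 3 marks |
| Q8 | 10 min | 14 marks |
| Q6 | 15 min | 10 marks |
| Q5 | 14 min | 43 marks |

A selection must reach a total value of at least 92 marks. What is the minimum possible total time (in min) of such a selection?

26

Subsets with value ≥ 92, sorted by total time:
- Q4+Q9+Q5: time 26, value 94
- Q4+Q9+Q8+Q5: time 36, value 108
- Q4+Q9+Q10+Q5: time 38, value 97
Minimum time: 26 min.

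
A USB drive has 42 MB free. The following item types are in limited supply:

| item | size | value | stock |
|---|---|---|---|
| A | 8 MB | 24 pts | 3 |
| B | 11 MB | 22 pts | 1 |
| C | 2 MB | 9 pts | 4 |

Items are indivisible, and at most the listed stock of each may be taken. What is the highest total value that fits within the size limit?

Best selections within size 42 and stock limits:
- 3×A + 1×B + 3×C: size 41, value 121
- 3×A + 1×B + 2×C: size 39, value 112
- 3×A + 4×C: size 32, value 108
- 2×A + 1×B + 4×C: size 35, value 106
Best: 121 pts.

121 pts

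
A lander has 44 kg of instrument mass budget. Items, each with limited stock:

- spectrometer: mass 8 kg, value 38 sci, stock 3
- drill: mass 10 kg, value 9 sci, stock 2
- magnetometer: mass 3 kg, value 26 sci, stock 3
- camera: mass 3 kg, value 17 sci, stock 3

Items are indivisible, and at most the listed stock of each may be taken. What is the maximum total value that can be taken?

243 sci

Top feasible selections:
- 3×spectrometer + 3×magnetometer + 3×camera: mass 42, value 243
- 3×spectrometer + 3×magnetometer + 2×camera: mass 39, value 226
- 3×spectrometer + 2×magnetometer + 3×camera: mass 39, value 217
- 2×spectrometer + 1×drill + 3×magnetometer + 3×camera: mass 44, value 214
Best: 243 sci.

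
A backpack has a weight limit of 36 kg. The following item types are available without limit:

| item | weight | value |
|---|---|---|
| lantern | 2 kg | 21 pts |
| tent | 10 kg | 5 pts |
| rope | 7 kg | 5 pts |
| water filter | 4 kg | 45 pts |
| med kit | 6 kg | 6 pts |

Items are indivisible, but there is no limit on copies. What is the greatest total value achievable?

405 pts

Best value-per-unit is water filter at 45/4, and filling with it alone uses weight 9×4=36. No mix of the others beats 9×45 = 405.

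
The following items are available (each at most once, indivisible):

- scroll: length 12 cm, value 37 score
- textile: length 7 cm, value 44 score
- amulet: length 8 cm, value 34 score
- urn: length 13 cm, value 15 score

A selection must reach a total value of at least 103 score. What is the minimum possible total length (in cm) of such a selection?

Subsets with value ≥ 103, sorted by total length:
- scroll+textile+amulet: length 27, value 115
- scroll+textile+amulet+urn: length 40, value 130
Minimum length: 27 cm.

27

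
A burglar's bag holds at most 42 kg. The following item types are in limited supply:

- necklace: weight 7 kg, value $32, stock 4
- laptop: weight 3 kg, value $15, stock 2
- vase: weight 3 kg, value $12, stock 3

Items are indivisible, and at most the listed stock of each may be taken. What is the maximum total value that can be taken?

Top feasible selections:
- 4×necklace + 2×laptop + 2×vase: weight 40, value 182
- 4×necklace + 1×laptop + 3×vase: weight 40, value 179
- 4×necklace + 2×laptop + 1×vase: weight 37, value 170
- 4×necklace + 1×laptop + 2×vase: weight 37, value 167
Best: $182.

$182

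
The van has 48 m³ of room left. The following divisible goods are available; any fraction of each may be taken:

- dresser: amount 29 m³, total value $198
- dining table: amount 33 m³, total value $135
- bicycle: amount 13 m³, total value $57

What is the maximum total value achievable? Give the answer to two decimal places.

279.55

Take in order of value per unit:
- dresser (198/29 per unit): all 29 → value 198, running total 198.00
- bicycle (57/13 per unit): all 13 → value 57, running total 255.00
- dining table (135/33 per unit): 6 of 33 → value 6×135/33 = 24.5455, running total 279.55
Total 279.55.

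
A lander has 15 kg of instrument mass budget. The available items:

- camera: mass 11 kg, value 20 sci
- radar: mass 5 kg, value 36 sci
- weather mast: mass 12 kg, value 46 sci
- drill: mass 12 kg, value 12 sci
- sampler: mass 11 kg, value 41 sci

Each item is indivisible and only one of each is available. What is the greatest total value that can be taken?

46 sci

Check high-value combinations within 15 kg:
- weather mast: mass 12, value 46
- sampler: mass 11, value 41
- radar: mass 5, value 36
- camera: mass 11, value 20
- drill: mass 12, value 12
Best: 46 sci.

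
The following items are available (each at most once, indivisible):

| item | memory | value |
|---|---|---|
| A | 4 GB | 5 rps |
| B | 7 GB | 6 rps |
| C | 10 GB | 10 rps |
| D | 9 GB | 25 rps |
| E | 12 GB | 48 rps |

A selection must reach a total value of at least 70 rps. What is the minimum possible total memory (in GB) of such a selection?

Subsets with value ≥ 70, sorted by total memory:
- D+E: memory 21, value 73
- A+D+E: memory 25, value 78
Minimum memory: 21 GB.

21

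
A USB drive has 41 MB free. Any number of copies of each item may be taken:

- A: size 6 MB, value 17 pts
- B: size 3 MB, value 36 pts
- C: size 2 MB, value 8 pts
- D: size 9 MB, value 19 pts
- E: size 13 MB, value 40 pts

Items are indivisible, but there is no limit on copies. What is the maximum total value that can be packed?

476 pts

Best value-per-unit is B at 36/3; filling with it alone gives 13×36 = 468.
Optimal mix: 13×B + 1×C → size 41, value 476.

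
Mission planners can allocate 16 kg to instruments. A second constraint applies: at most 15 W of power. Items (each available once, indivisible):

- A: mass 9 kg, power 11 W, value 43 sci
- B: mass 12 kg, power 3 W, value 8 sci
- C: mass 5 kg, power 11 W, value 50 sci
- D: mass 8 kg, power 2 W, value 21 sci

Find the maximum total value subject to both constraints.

71 sci

Feasible sets respecting both limits:
- C+D: mass 13, power 13, value 71
- C: mass 5, power 11, value 50
- A: mass 9, power 11, value 43
Best: 71 sci.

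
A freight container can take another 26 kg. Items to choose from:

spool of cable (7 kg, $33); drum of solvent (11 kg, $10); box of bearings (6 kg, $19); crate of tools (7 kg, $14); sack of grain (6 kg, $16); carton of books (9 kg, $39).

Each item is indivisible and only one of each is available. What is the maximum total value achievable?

$91

Check high-value combinations within 26 kg:
- spool of cable+box of bearings+carton of books: weight 7+6+9=22, value 33+19+39=91
- spool of cable+sack of grain+carton of books: weight 7+6+9=22, value 33+16+39=88
- spool of cable+crate of tools+carton of books: weight 7+7+9=23, value 33+14+39=86
Best: $91.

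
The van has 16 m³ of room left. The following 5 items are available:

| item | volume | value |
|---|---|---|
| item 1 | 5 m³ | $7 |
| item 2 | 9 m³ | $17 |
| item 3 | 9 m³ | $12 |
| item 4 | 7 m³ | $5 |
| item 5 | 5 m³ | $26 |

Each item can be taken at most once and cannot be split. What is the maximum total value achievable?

Check high-value combinations within 16 m³:
- item 2+item 5: volume 9+5=14, value 17+26=43
- item 3+item 5: volume 9+5=14, value 12+26=38
- item 1+item 5: volume 5+5=10, value 7+26=33
- item 4+item 5: volume 7+5=12, value 5+26=31
Best: $43.

$43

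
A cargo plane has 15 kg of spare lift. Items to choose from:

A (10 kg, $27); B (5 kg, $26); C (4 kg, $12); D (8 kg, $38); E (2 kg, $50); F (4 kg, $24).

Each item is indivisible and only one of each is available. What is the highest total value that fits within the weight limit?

$114

This is a 0/1 knapsack; check combinations near the capacity.
- B+D+E: weight 5+8+2=15, value 26+38+50=114
- D+E+F: weight 8+2+4=14, value 38+50+24=112
- B+C+E+F: weight 5+4+2+4=15, value 26+12+50+24=112
Best: $114.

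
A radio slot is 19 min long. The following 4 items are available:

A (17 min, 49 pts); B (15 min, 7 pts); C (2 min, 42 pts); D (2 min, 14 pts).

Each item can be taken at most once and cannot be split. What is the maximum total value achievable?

This is a 0/1 knapsack; check combinations near the capacity.
- A+C: duration 17+2=19, value 49+42=91
- A+D: duration 17+2=19, value 49+14=63
- B+C+D: duration 15+2+2=19, value 7+42+14=63
- C+D: duration 2+2=4, value 42+14=56
Best: 91 pts.

91 pts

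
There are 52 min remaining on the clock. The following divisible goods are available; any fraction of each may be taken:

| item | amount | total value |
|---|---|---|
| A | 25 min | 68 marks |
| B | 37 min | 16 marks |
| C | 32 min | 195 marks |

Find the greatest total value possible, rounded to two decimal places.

Take in order of value per unit:
- C (195/32 per unit): all 32 → value 195, running total 195.00
- A (68/25 per unit): 20 of 25 → value 20×68/25 = 54.4000, running total 249.40
Total 249.40.

249.40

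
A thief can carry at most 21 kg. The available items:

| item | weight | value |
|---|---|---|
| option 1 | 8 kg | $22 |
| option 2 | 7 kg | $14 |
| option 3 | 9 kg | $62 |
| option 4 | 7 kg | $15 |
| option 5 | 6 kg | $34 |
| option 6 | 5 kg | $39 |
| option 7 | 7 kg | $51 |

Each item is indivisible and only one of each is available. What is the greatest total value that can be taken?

$152

Check high-value combinations within 21 kg:
- option 3+option 6+option 7: weight 9+5+7=21, value 62+39+51=152
- option 3+option 5+option 6: weight 9+6+5=20, value 62+34+39=135
- option 5+option 6+option 7: weight 6+5+7=18, value 34+39+51=124
- option 3+option 4+option 6: weight 9+7+5=21, value 62+15+39=116
Best: $152.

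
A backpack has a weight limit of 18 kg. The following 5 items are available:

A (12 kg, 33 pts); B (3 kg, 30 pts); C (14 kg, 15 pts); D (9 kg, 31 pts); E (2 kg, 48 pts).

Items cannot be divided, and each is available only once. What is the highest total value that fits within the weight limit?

Check high-value combinations within 18 kg:
- A+B+E: weight 12+3+2=17, value 33+30+48=111
- B+D+E: weight 3+9+2=14, value 30+31+48=109
- A+E: weight 12+2=14, value 33+48=81
- D+E: weight 9+2=11, value 31+48=79
- B+E: weight 3+2=5, value 30+48=78
Best: 111 pts.

111 pts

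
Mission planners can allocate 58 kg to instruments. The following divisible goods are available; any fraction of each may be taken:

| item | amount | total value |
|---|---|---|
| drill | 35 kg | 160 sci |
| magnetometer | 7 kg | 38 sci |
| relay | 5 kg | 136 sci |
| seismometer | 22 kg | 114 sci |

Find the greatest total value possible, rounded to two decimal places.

397.71

Take in order of value per unit:
- relay (136/5 per unit): all 5 → value 136, running total 136.00
- magnetometer (38/7 per unit): all 7 → value 38, running total 174.00
- seismometer (114/22 per unit): all 22 → value 114, running total 288.00
- drill (160/35 per unit): 24 of 35 → value 24×160/35 = 109.7143, running total 397.71
Total 397.71.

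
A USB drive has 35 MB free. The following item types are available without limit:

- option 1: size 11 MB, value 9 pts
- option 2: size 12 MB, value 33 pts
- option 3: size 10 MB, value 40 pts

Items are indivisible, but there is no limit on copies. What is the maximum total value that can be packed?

120 pts

Best value-per-unit is option 3 at 40/10, and filling with it alone uses size 3×10=30. No mix of the others beats 3×40 = 120.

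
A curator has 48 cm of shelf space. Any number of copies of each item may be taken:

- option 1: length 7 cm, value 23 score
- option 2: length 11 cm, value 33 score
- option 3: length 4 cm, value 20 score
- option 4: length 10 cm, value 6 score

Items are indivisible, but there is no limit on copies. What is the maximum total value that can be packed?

Best value-per-unit is option 3 at 20/4, and filling with it alone uses length 12×4=48. No mix of the others beats 12×20 = 240.

240 score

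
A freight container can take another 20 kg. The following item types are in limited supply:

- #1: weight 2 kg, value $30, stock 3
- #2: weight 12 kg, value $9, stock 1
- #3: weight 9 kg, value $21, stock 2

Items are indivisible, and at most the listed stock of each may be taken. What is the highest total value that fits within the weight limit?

Top feasible selections:
- 3×#1 + 1×#3: weight 15, value 111
- 3×#1 + 1×#2: weight 18, value 99
- 3×#1: weight 6, value 90
- 2×#1 + 1×#3: weight 13, value 81
Best: $111.

$111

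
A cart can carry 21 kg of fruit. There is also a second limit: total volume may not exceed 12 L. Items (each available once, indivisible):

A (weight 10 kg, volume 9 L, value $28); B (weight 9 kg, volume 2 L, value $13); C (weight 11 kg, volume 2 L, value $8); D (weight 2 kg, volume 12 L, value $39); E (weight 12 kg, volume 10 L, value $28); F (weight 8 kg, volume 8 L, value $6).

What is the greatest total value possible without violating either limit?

$41

Feasible sets respecting both limits:
- A+B: weight 19, volume 11, value 41
- B+E: weight 21, volume 12, value 41
- D: weight 2, volume 12, value 39
- A+C: weight 21, volume 11, value 36
Best: $41.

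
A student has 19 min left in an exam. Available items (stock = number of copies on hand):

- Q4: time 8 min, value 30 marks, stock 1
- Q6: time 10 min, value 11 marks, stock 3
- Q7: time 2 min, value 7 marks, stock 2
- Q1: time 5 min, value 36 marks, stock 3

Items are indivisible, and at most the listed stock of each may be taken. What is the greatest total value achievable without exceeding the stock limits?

Best selections within time 19 and stock limits:
- 2×Q7 + 3×Q1: time 19, value 122
- 1×Q7 + 3×Q1: time 17, value 115
Best: 122 marks.

122 marks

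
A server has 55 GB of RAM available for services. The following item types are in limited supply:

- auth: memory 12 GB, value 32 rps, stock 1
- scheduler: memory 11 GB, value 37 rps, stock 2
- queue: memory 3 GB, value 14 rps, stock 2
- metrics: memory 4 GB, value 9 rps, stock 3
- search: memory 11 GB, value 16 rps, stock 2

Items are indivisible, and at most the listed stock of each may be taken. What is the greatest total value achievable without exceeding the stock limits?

161 rps

Best selections within memory 55 and stock limits:
- 1×auth + 2×scheduler + 2×queue + 3×metrics: memory 52, value 161
- 1×auth + 2×scheduler + 2×queue + 1×metrics + 1×search: memory 55, value 159
- 1×auth + 2×scheduler + 2×queue + 2×metrics: memory 48, value 152
Best: 161 rps.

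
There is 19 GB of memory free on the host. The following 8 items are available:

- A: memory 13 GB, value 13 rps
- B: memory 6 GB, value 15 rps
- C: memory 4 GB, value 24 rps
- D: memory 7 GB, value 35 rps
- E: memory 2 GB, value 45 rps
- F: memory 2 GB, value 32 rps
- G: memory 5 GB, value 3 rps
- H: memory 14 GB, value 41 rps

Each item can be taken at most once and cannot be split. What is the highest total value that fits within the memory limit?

Check high-value combinations within 19 GB:
- C+D+E+F: memory 4+7+2+2=15, value 24+35+45+32=136
- B+D+E+F: memory 6+7+2+2=17, value 15+35+45+32=127
- B+C+D+E: memory 6+4+7+2=19, value 15+24+35+45=119
Best: 136 rps.

136 rps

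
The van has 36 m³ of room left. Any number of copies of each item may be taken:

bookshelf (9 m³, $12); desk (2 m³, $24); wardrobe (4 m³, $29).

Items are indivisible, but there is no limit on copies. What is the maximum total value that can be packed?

$432

Best value-per-unit is desk at 24/2, and filling with it alone uses volume 18×2=36. No mix of the others beats 18×24 = 432.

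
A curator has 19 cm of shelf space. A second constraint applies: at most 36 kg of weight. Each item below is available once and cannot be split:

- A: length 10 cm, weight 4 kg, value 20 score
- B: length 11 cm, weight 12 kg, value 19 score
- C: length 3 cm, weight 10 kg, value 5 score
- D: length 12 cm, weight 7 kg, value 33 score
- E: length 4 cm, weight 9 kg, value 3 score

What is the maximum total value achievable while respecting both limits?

41 score

Feasible sets respecting both limits:
- C+D+E: length 19, weight 26, value 41
- C+D: length 15, weight 17, value 38
- D+E: length 16, weight 16, value 36
- D: length 12, weight 7, value 33
Best: 41 score.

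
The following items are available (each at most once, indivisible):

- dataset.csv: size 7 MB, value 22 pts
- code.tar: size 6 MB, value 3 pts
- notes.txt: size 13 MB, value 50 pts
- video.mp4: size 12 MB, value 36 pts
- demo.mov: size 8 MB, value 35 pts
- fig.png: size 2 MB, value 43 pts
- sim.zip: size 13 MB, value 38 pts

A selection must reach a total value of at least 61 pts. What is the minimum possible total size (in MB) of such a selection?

Subsets with value ≥ 61, sorted by total size:
- dataset.csv+fig.png: size 9, value 65
- demo.mov+fig.png: size 10, value 78
- video.mp4+fig.png: size 14, value 79
- notes.txt+fig.png: size 15, value 93
Minimum size: 9 MB.

9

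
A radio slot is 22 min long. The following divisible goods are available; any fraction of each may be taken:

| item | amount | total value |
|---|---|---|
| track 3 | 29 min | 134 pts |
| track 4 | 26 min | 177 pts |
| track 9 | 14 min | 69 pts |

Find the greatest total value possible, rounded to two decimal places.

Take in order of value per unit:
- track 4 (177/26 per unit): 22 of 26 → value 22×177/26 = 149.7692, running total 149.77
Total 149.77.

149.77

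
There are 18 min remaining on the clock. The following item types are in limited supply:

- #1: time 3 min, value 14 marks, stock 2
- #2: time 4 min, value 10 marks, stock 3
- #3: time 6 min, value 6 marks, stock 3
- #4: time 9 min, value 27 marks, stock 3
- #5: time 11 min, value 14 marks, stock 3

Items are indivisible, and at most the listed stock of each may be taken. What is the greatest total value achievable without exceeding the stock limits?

Top feasible selections:
- 2×#1 + 3×#2: time 18, value 58
- 2×#1 + 1×#4: time 15, value 55
Best: 58 marks.

58 marks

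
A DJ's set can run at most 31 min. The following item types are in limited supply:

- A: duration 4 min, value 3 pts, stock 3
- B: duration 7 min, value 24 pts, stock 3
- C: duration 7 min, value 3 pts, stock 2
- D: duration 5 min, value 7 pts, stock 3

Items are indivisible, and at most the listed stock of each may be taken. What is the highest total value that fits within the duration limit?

Best selections within duration 31 and stock limits:
- 3×B + 2×D: duration 31, value 86
- 1×A + 3×B + 1×D: duration 30, value 82
- 3×B + 1×D: duration 26, value 79
Best: 86 pts.

86 pts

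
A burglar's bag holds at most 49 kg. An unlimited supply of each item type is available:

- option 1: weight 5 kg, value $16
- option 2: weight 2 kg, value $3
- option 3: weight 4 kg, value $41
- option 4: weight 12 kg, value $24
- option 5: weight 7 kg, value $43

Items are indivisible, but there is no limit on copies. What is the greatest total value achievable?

Best value-per-unit is option 3 at 41/4, and filling with it alone uses weight 12×4=48. No mix of the others beats 12×41 = 492.

$492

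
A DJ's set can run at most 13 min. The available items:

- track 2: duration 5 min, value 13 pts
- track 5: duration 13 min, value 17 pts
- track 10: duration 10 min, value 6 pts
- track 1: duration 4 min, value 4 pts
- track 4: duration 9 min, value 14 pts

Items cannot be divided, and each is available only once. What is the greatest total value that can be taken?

18 pts

This is a 0/1 knapsack; check combinations near the capacity.
- track 1+track 4: duration 4+9=13, value 4+14=18
- track 2+track 1: duration 5+4=9, value 13+4=17
- track 5: duration 13, value 17
- track 4: duration 9, value 14
Best: 18 pts.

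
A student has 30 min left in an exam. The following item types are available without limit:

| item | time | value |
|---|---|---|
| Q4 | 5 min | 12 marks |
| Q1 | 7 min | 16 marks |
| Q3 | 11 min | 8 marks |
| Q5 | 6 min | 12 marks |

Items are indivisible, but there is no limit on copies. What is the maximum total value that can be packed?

Best value-per-unit is Q4 at 12/5, and filling with it alone uses time 6×5=30. No mix of the others beats 6×12 = 72.

72 marks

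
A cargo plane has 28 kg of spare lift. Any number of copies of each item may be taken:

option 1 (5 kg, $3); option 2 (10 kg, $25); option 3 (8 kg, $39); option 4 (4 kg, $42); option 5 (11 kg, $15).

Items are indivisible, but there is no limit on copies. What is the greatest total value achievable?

$294

Best value-per-unit is option 4 at 42/4, and filling with it alone uses weight 7×4=28. No mix of the others beats 7×42 = 294.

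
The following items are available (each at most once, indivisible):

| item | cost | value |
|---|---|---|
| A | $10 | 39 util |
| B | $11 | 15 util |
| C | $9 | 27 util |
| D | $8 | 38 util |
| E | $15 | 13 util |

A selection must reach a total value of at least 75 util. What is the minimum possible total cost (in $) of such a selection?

18

Subsets with value ≥ 75, sorted by total cost:
- A+D: cost 18, value 77
- A+C+D: cost 27, value 104
- B+C+D: cost 28, value 80
- A+B+D: cost 29, value 92
Minimum cost: 18 $.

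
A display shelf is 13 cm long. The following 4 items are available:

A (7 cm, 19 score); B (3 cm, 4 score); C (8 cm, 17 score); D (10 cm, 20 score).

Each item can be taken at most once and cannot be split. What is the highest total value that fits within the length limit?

24 score

This is a 0/1 knapsack; check combinations near the capacity.
- B+D: length 3+10=13, value 4+20=24
- A+B: length 7+3=10, value 19+4=23
- B+C: length 3+8=11, value 4+17=21
Best: 24 score.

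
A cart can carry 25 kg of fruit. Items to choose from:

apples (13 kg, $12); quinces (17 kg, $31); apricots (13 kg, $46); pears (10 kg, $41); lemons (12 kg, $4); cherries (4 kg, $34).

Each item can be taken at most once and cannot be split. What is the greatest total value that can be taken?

Check high-value combinations within 25 kg:
- apricots+pears: weight 13+10=23, value 46+41=87
- apricots+cherries: weight 13+4=17, value 46+34=80
- pears+cherries: weight 10+4=14, value 41+34=75
- quinces+cherries: weight 17+4=21, value 31+34=65
Best: $87.

$87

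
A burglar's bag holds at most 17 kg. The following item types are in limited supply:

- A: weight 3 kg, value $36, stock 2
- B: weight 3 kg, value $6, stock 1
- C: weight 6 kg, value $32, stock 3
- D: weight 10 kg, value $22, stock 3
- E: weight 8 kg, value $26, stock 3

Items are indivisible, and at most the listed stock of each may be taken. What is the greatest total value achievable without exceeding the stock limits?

Top feasible selections:
- 2×A + 1×B + 1×C: weight 15, value 110
- 2×A + 1×C: weight 12, value 104
Best: $110.

$110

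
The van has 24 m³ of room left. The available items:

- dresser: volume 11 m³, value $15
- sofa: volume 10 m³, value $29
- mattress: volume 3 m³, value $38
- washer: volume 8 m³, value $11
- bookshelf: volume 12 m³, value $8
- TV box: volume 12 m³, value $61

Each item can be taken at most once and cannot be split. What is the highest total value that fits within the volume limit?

This is a 0/1 knapsack; check combinations near the capacity.
- mattress+washer+TV box: volume 3+8+12=23, value 38+11+61=110
- mattress+TV box: volume 3+12=15, value 38+61=99
- sofa+TV box: volume 10+12=22, value 29+61=90
Best: $110.

$110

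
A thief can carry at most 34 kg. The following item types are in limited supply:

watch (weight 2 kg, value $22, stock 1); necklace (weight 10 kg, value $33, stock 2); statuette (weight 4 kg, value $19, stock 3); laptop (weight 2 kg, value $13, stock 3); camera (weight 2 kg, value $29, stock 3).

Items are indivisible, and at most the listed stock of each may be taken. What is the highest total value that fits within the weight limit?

$225

Top feasible selections:
- 1×watch + 1×necklace + 3×statuette + 2×laptop + 3×camera: weight 34, value 225
- 1×watch + 1×necklace + 2×statuette + 3×laptop + 3×camera: weight 32, value 219
- 1×necklace + 3×statuette + 3×laptop + 3×camera: weight 34, value 216
- 1×watch + 2×necklace + 3×laptop + 3×camera: weight 34, value 214
Best: $225.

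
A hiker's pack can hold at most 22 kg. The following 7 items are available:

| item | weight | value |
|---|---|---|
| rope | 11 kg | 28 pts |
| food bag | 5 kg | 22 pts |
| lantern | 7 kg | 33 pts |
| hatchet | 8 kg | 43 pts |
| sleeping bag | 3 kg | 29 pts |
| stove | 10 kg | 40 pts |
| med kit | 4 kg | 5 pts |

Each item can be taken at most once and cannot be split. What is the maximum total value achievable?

112 pts

Check high-value combinations within 22 kg:
- hatchet+sleeping bag+stove: weight 8+3+10=21, value 43+29+40=112
- lantern+hatchet+sleeping bag+med kit: weight 7+8+3+4=22, value 33+43+29+5=110
- lantern+hatchet+sleeping bag: weight 7+8+3=18, value 33+43+29=105
Best: 112 pts.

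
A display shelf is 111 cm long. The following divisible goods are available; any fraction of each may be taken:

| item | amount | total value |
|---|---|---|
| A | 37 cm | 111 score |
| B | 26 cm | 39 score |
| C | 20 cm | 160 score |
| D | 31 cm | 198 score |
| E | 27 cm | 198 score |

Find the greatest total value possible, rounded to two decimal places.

655.00

Take in order of value per unit:
- C (160/20 per unit): all 20 → value 160, running total 160.00
- E (198/27 per unit): all 27 → value 198, running total 358.00
- D (198/31 per unit): all 31 → value 198, running total 556.00
- A (111/37 per unit): 33 of 37 → value 33×111/37 = 99.0000, running total 655.00
Total 655.00.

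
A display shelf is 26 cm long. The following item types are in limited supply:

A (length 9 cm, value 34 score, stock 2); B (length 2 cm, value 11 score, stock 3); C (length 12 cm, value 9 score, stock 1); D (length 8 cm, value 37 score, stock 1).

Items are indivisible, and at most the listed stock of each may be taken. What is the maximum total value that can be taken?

105 score

Top feasible selections:
- 2×A + 1×D: length 26, value 105
- 1×A + 3×B + 1×D: length 23, value 104
- 2×A + 3×B: length 24, value 101
Best: 105 score.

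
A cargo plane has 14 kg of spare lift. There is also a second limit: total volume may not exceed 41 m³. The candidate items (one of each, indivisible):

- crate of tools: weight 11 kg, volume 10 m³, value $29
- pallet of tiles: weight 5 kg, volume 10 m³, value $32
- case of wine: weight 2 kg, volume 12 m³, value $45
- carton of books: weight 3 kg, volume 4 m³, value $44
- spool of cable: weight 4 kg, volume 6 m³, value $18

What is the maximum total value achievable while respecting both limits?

Feasible sets respecting both limits:
- pallet of tiles+case of wine+carton of books+spool of cable: weight 14, volume 32, value 139
- pallet of tiles+case of wine+carton of books: weight 10, volume 26, value 121
- case of wine+carton of books+spool of cable: weight 9, volume 22, value 107
Best: $139.

$139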